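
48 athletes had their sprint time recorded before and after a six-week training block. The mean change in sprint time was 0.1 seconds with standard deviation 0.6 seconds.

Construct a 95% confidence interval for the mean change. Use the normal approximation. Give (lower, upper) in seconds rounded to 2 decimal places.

Paired design: SE = s_d/√n = 0.6/√48 = 0.0866.
z* = 1.960; margin of error = 1.960 × 0.0866 = 0.1697.
0.1 ± 0.1697 → (-0.07, 0.27).

(-0.07, 0.27)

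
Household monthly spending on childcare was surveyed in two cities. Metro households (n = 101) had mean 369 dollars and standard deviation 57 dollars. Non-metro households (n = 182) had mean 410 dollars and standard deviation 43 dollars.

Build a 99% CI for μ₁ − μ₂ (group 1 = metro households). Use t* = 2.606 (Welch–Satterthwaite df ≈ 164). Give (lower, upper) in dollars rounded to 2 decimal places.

(-57.95, -24.05)

Standard errors of each mean: 57/√101 = 5.6717 and 43/√182 = 3.1874.
SE(x̄₁ − x̄₂) = √(5.6717² + 3.1874²) = 6.5060 for independent samples with unequal variances.
With t* = 2.606, the margin is 2.606 × 6.5060 = 16.9546.
x̄₁ − x̄₂ = 369 − 410 = -41.0000; the interval is -41.0000 ± 16.9546 = (-57.95, -24.05).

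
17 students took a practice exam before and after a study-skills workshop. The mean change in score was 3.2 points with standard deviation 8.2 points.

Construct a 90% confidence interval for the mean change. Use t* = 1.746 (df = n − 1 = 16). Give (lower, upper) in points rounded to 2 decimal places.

Paired design: SE = s_d/√n = 8.2/√17 = 1.9888.
t* = 1.746; margin of error = 1.746 × 1.9888 = 3.4724.
3.2 ± 3.4724 → (-0.27, 6.67).

(-0.27, 6.67)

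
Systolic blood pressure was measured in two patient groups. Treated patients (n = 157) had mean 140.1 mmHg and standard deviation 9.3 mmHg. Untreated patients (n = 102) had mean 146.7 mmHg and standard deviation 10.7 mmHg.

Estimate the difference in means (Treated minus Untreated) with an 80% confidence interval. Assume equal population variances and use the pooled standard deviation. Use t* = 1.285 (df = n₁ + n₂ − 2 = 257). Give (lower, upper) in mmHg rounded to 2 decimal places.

(-8.21, -4.99)

Pooled variance s_p² = [156·9.3² + 101·10.7²] / (157+102−2) = 97.4939, so s_p = 9.8739.
SE_diff = s_p·√(1/n₁ + 1/n₂) = 9.8739·√(1/157 + 1/102) = 1.2557.
t* = 1.285; margin = 1.285 × 1.2557 = 1.6136.
Difference = 140.1 − 146.7 = -6.6000.
-6.6000 ± 1.6136 → (-8.21, -4.99).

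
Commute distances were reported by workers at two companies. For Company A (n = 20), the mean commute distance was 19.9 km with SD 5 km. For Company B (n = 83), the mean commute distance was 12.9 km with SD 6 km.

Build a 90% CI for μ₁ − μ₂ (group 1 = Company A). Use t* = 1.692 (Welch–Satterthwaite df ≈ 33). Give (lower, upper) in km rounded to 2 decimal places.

Per-group SEs: s₁/√n₁ = 5/√20 = 1.1180, s₂/√n₂ = 6/√83 = 0.6586.
Unpooled SE of the difference: √(1.249924 + 0.43375396) = 1.2976.
Margin of error = t* · SE = 1.692 × 1.2976 = 2.1955.
x̄₁ − x̄₂ = 19.9 − 12.9 = 7.0000.
CI: 7.0000 ± 2.1955 = (4.80, 9.20).

(4.80, 9.20)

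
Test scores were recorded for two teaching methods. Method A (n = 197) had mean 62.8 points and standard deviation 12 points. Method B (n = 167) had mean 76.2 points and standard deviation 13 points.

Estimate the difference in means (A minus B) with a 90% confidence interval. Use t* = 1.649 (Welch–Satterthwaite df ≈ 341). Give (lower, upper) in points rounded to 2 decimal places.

Per-group SEs: s₁/√n₁ = 12/√197 = 0.8550, s₂/√n₂ = 13/√167 = 1.0060.
Unpooled SE of the difference: √(0.731025 + 1.012036) = 1.3203.
Margin of error = t* · SE = 1.649 × 1.3203 = 2.1772.
x̄₁ − x̄₂ = 62.8 − 76.2 = -13.4000.
CI: -13.4000 ± 2.1772 = (-15.58, -11.22).

(-15.58, -11.22)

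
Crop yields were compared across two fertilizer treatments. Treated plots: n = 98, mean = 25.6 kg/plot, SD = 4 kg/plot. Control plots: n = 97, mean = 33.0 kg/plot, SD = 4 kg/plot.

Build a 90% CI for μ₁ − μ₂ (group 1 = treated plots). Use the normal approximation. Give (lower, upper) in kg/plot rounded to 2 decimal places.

Per-group SEs: s₁/√n₁ = 4/√98 = 0.4041, s₂/√n₂ = 4/√97 = 0.4061.
Unpooled SE of the difference: √(0.16329681 + 0.16491721) = 0.5729.
Margin of error = z* · SE = 1.645 × 0.5729 = 0.9424.
x̄₁ − x̄₂ = 25.6 − 33.0 = -7.4000.
CI: -7.4000 ± 0.9424 = (-8.34, -6.46).

(-8.34, -6.46)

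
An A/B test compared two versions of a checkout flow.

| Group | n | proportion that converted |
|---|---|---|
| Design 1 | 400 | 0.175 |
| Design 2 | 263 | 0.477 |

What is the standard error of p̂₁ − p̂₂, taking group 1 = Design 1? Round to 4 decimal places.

The two standard errors are √(0.1750×0.8250/400) = 0.01900 and √(0.4770×0.5230/263) = 0.03080.
Because the samples are independent, SE_diff = √(0.01900² + 0.03080²) = 0.03619.

0.0362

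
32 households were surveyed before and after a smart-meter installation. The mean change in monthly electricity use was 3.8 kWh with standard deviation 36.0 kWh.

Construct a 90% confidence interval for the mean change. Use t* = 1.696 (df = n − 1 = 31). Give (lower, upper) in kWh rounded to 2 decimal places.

(-6.99, 14.59)

Paired design: SE = s_d/√n = 36.0/√32 = 6.3640.
t* = 1.696; margin of error = 1.696 × 6.3640 = 10.7933.
3.8 ± 10.7933 → (-6.99, 14.59).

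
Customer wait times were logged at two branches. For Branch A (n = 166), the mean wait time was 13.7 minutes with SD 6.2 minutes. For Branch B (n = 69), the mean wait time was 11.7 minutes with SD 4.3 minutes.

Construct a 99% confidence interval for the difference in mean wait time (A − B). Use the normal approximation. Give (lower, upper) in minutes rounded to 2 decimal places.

(0.18, 3.82)

Per-group SEs: s₁/√n₁ = 6.2/√166 = 0.4812, s₂/√n₂ = 4.3/√69 = 0.5177.
Unpooled SE of the difference: √(0.23155344 + 0.26801329) = 0.7068.
Margin of error = z* · SE = 2.576 × 0.7068 = 1.8207.
x̄₁ − x̄₂ = 13.7 − 11.7 = 2.0000.
CI: 2.0000 ± 1.8207 = (0.18, 3.82).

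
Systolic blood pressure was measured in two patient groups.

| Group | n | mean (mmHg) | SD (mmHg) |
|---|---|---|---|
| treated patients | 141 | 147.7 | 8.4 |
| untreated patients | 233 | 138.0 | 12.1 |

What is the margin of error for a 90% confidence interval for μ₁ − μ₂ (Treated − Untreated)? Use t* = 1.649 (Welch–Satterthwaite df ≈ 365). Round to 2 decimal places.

SE₁ = s₁/√n₁ = 8.4/√141 = 0.7074; SE₂ = 12.1/√233 = 0.7927.
Independent samples, unequal variances: SE_diff = √(SE₁² + SE₂²) = √(0.50041476 + 0.62837329) = 1.0624.
t* = 1.649, so margin of error = 1.649 × 1.0624 = 1.7519.

1.75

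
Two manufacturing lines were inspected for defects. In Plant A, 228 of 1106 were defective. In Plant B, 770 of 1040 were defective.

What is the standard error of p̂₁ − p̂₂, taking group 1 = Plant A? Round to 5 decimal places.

0.01824

p̂₁ = 228/1106 = 0.2061 and p̂₂ = 770/1040 = 0.7404.
SE₁ = √(p̂₁(1−p̂₁)/n₁) = √(0.2061·0.7939/1106) = 0.01216; SE₂ = √(0.7404·0.2596/1040) = 0.01359.
Independent samples: SE of the difference = √(SE₁² + SE₂²) = √(0.0001478656 + 0.0001846881) = 0.01824.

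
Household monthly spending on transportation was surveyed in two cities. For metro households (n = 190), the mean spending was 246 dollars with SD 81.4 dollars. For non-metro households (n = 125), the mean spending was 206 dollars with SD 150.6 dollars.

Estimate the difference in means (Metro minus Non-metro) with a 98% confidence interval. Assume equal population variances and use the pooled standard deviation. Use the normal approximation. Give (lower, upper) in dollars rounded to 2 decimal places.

(9.47, 70.53)

Pooled variance s_p² = [189·81.4² + 124·150.6²] / (190+125−2) = 12986.1696, so s_p = 113.9569.
SE_diff = s_p·√(1/n₁ + 1/n₂) = 113.9569·√(1/190 + 1/125) = 13.1239.
z* = 2.326; margin = 2.326 × 13.1239 = 30.5262.
Difference = 246 − 206 = 40.0000.
40.0000 ± 30.5262 → (9.47, 70.53).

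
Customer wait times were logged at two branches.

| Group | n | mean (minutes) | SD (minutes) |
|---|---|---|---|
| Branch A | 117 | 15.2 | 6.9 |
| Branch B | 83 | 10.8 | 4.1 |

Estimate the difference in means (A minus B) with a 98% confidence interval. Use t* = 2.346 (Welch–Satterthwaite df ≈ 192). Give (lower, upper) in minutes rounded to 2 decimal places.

Standard errors of each mean: 6.9/√117 = 0.6379 and 4.1/√83 = 0.4500.
SE(x̄₁ − x̄₂) = √(0.6379² + 0.4500²) = 0.7807 for independent samples with unequal variances.
With t* = 2.346, the margin is 2.346 × 0.7807 = 1.8315.
x̄₁ − x̄₂ = 15.2 − 10.8 = 4.4000; the interval is 4.4000 ± 1.8315 = (2.57, 6.23).

(2.57, 6.23)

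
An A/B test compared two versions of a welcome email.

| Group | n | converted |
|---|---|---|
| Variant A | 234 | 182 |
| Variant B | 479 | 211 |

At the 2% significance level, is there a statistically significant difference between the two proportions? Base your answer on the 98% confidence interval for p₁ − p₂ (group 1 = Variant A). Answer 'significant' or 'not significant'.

significant

p̂₁ = 182/234 = 0.7778 and p̂₂ = 211/479 = 0.4405.
SE₁ = √(p̂₁(1−p̂₁)/n₁) = √(0.7778·0.2222/234) = 0.02718; SE₂ = √(0.4405·0.5595/479) = 0.02268.
Independent samples: SE of the difference = √(SE₁² + SE₂²) = √(0.0007387524 + 0.0005143824) = 0.03540.
z* for 98% confidence is 2.326, so the margin of error is 2.326 × 0.03540 = 0.08234.
Point estimate p̂₁ − p̂₂ = 0.7778 − 0.4405 = 0.3373.
0.3373 ± 0.08234 → (0.25496, 0.41964).
The interval (0.25496, 0.41964) does not contain 0, so the difference is significant.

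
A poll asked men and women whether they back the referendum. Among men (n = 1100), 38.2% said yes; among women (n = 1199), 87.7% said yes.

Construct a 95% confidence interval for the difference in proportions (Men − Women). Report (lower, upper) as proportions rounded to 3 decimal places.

(-0.529, -0.461)

The two standard errors are √(0.3820×0.6180/1100) = 0.01465 and √(0.8770×0.1230/1199) = 0.00949.
Because the samples are independent, SE_diff = √(0.01465² + 0.00949²) = 0.01746.
Using z* = 1.960 for 95%, ME = 1.960 × 0.01746 = 0.03422.
p̂₁ − p̂₂ = -0.4950; interval -0.4950 ± 0.03422 gives (-0.529, -0.461).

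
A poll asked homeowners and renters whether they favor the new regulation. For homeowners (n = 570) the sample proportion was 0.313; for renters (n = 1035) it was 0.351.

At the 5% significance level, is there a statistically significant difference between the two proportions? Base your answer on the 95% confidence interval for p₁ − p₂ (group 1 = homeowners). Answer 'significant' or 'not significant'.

SE₁ = √(p̂₁(1−p̂₁)/n₁) = √(0.3130·0.6870/570) = 0.01942; SE₂ = √(0.3510·0.6490/1035) = 0.01484.
Independent samples: SE of the difference = √(SE₁² + SE₂²) = √(0.0003771364 + 0.0002202256) = 0.02444.
z* for 95% confidence is 1.960, so the margin of error is 1.960 × 0.02444 = 0.04790.
Point estimate p̂₁ − p̂₂ = 0.3130 − 0.3510 = -0.0380.
-0.0380 ± 0.04790 → (-0.08590, 0.00990).
The interval (-0.08590, 0.00990) contains 0, so the difference is not significant.

not significant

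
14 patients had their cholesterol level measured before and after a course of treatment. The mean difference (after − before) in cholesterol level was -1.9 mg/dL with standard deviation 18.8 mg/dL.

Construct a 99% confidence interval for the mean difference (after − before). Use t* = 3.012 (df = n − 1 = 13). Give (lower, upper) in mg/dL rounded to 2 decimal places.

Paired design: SE = s_d/√n = 18.8/√14 = 5.0245.
t* = 3.012; margin of error = 3.012 × 5.0245 = 15.1338.
-1.9 ± 15.1338 → (-17.03, 13.23).

(-17.03, 13.23)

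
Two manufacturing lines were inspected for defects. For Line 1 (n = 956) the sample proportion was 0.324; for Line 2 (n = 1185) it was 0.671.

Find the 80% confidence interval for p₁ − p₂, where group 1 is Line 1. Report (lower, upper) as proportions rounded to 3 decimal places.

SE₁ = √(p̂₁(1−p̂₁)/n₁) = √(0.3240·0.6760/956) = 0.01514; SE₂ = √(0.6710·0.3290/1185) = 0.01365.
Independent samples: SE of the difference = √(SE₁² + SE₂²) = √(0.0002292196 + 0.0001863225) = 0.02038.
z* for 80% confidence is 1.282, so the margin of error is 1.282 × 0.02038 = 0.02613.
Point estimate p̂₁ − p̂₂ = 0.3240 − 0.6710 = -0.3470.
-0.3470 ± 0.02613 → (-0.373, -0.321).

(-0.373, -0.321)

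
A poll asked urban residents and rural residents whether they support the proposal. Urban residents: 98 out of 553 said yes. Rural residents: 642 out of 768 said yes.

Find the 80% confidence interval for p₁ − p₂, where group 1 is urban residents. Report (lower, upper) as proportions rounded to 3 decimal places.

(-0.686, -0.632)

Sample proportions: 98/553 = 0.1772, 642/768 = 0.8359.
Each SE is √(p̂(1−p̂)/n): √(0.1772·0.8228/553) = 0.01624 and √(0.8359·0.1641/768) = 0.01336.
SE(p̂₁ − p̂₂) = √(SE₁² + SE₂²) = √(0.0002637376 + 0.0001784896) = 0.02103, since the two samples are independent.
At 80% confidence z* = 1.282; margin = 1.282 × 0.02103 = 0.02696.
The difference is 0.1772 − 0.8359 = -0.6587, so the interval is -0.6587 ± 0.02696 = (-0.686, -0.632).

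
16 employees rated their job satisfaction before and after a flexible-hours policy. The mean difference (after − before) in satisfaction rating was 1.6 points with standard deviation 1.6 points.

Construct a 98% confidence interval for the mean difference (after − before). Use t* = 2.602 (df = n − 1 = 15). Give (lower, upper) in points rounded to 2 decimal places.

Paired design: SE = s_d/√n = 1.6/√16 = 0.4000.
t* = 2.602; margin of error = 2.602 × 0.4000 = 1.0408.
1.6 ± 1.0408 → (0.56, 2.64).

(0.56, 2.64)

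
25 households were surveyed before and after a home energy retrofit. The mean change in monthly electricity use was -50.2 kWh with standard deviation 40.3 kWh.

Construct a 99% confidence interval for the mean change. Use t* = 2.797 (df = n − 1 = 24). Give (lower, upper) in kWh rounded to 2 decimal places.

(-72.74, -27.66)

Paired design: SE = s_d/√n = 40.3/√25 = 8.0600.
t* = 2.797; margin of error = 2.797 × 8.0600 = 22.5438.
-50.2 ± 22.5438 → (-72.74, -27.66).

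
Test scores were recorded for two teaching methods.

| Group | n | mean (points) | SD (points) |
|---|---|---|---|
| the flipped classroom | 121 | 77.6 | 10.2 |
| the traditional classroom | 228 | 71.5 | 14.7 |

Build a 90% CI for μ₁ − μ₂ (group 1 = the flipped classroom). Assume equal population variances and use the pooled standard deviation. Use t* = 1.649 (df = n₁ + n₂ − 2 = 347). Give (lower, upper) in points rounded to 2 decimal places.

Pooled variance s_p² = [120·10.2² + 227·14.7²] / (121+228−2) = 177.3407, so s_p = 13.3169.
SE_diff = s_p·√(1/n₁ + 1/n₂) = 13.3169·√(1/121 + 1/228) = 1.4978.
t* = 1.649; margin = 1.649 × 1.4978 = 2.4699.
Difference = 77.6 − 71.5 = 6.1000.
6.1000 ± 2.4699 → (3.63, 8.57).

(3.63, 8.57)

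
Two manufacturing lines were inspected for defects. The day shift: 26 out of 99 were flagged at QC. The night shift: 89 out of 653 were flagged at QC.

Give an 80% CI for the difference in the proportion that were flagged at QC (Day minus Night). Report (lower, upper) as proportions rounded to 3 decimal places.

p̂₁ = 26/99 = 0.2626 and p̂₂ = 89/653 = 0.1363.
SE₁ = √(p̂₁(1−p̂₁)/n₁) = √(0.2626·0.7374/99) = 0.04423; SE₂ = √(0.1363·0.8637/653) = 0.01343.
Independent samples: SE of the difference = √(SE₁² + SE₂²) = √(0.0019562929 + 0.0001803649) = 0.04622.
z* for 80% confidence is 1.282, so the margin of error is 1.282 × 0.04622 = 0.05925.
Point estimate p̂₁ − p̂₂ = 0.2626 − 0.1363 = 0.1263.
0.1263 ± 0.05925 → (0.067, 0.186).

(0.067, 0.186)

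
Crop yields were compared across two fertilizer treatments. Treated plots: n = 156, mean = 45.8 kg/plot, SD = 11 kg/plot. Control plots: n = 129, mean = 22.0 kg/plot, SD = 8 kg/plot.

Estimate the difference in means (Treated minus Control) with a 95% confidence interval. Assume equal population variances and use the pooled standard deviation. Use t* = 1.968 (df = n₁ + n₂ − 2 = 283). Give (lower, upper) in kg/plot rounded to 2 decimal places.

(21.51, 26.09)

s_p = √[((n₁−1)s₁² + (n₂−1)s₂²)/(n₁+n₂−2)] = √[(155·11² + 128·8²)/283] = 9.7580.
SE = 9.7580·√(1/156 + 1/129) = 1.1613.
With t* = 1.968, margin = 1.968 × 1.1613 = 2.2854.
x̄₁ − x̄₂ = 45.8 − 22.0 = 23.8000; interval 23.8000 ± 2.2854 = (21.51, 26.09).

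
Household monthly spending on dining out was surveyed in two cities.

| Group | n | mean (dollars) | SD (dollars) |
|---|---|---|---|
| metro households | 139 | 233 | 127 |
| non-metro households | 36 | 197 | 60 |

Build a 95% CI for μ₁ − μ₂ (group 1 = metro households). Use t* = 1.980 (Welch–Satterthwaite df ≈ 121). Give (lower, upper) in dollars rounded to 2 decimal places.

(6.90, 65.10)

Standard errors of each mean: 127/√139 = 10.7720 and 60/√36 = 10.0000.
SE(x̄₁ − x̄₂) = √(10.7720² + 10.0000²) = 14.6982 for independent samples with unequal variances.
With t* = 1.980, the margin is 1.980 × 14.6982 = 29.1024.
x̄₁ − x̄₂ = 233 − 197 = 36.0000; the interval is 36.0000 ± 29.1024 = (6.90, 65.10).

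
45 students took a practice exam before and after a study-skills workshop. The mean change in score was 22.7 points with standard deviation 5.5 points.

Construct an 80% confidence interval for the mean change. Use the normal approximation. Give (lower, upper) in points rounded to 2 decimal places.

Paired design: SE = s_d/√n = 5.5/√45 = 0.8199.
z* = 1.282; margin of error = 1.282 × 0.8199 = 1.0511.
22.7 ± 1.0511 → (21.65, 23.75).

(21.65, 23.75)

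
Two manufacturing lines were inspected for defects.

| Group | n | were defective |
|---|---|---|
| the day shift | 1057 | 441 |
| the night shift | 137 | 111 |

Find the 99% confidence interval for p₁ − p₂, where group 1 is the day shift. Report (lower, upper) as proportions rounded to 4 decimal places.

First, p̂₁ = 441/1057 = 0.4172; p̂₂ = 111/137 = 0.8102.
The two standard errors are √(0.4172×0.5828/1057) = 0.01517 and √(0.8102×0.1898/137) = 0.03350.
Because the samples are independent, SE_diff = √(0.01517² + 0.03350²) = 0.03677.
Using z* = 2.576 for 99%, ME = 2.576 × 0.03677 = 0.09472.
p̂₁ − p̂₂ = -0.3930; interval -0.3930 ± 0.09472 gives (-0.4877, -0.2983).

(-0.4877, -0.2983)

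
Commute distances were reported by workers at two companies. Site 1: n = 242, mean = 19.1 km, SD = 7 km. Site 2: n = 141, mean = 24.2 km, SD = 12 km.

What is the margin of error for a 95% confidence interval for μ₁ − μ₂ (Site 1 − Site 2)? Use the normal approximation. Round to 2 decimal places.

SE₁ = s₁/√n₁ = 7/√242 = 0.4500; SE₂ = 12/√141 = 1.0106.
Independent samples, unequal variances: SE_diff = √(SE₁² + SE₂²) = √(0.2025 + 1.02131236) = 1.1063.
z* = 1.960, so margin of error = 1.960 × 1.1063 = 2.1683.

2.17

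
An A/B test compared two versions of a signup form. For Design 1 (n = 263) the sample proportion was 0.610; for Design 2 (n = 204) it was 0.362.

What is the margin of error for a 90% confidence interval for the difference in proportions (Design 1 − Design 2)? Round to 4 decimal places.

0.0742

The two standard errors are √(0.6100×0.3900/263) = 0.03008 and √(0.3620×0.6380/204) = 0.03365.
Because the samples are independent, SE_diff = √(0.03008² + 0.03365²) = 0.04513.
Using z* = 1.645 for 90%, ME = 1.645 × 0.04513 = 0.07424.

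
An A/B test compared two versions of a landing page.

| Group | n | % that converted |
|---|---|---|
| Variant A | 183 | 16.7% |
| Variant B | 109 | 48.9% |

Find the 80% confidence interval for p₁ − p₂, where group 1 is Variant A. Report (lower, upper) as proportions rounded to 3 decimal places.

SE₁ = √(p̂₁(1−p̂₁)/n₁) = √(0.1670·0.8330/183) = 0.02757; SE₂ = √(0.4890·0.5110/109) = 0.04788.
Independent samples: SE of the difference = √(SE₁² + SE₂²) = √(0.0007601049 + 0.0022924944) = 0.05525.
z* for 80% confidence is 1.282, so the margin of error is 1.282 × 0.05525 = 0.07083.
Point estimate p̂₁ − p̂₂ = 0.1670 − 0.4890 = -0.3220.
-0.3220 ± 0.07083 → (-0.393, -0.251).

(-0.393, -0.251)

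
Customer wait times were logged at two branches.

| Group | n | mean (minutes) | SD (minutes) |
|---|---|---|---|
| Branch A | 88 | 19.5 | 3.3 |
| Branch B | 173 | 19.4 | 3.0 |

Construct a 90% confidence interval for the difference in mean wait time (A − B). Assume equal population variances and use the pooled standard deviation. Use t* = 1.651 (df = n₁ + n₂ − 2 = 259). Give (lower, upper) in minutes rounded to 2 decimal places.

s_p = √[((n₁−1)s₁² + (n₂−1)s₂²)/(n₁+n₂−2)] = √[(87·3.3² + 172·3.0²)/259] = 3.1040.
SE = 3.1040·√(1/88 + 1/173) = 0.4064.
With t* = 1.651, margin = 1.651 × 0.4064 = 0.6710.
x̄₁ − x̄₂ = 19.5 − 19.4 = 0.1000; interval 0.1000 ± 0.6710 = (-0.57, 0.77).

(-0.57, 0.77)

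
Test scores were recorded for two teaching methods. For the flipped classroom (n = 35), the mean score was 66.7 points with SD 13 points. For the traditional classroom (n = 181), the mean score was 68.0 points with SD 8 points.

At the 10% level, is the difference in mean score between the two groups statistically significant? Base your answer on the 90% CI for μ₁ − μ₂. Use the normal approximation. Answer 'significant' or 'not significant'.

not significant

SE₁ = s₁/√n₁ = 13/√35 = 2.1974; SE₂ = 8/√181 = 0.5946.
Independent samples, unequal variances: SE_diff = √(SE₁² + SE₂²) = √(4.82856676 + 0.35354916) = 2.2764.
z* = 1.645, so margin of error = 1.645 × 2.2764 = 3.7447.
Difference in means = 66.7 − 68.0 = -1.3000.
-1.3000 ± 3.7447 → (-5.0447, 2.4447).
The interval (-5.0447, 2.4447) contains 0, so the difference is not significant.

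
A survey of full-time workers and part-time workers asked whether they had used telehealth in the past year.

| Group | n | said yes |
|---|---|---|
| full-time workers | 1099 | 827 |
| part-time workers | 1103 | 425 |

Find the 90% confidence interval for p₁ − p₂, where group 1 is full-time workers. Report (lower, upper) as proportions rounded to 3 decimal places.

First, p̂₁ = 827/1099 = 0.7525; p̂₂ = 425/1103 = 0.3853.
The two standard errors are √(0.7525×0.2475/1099) = 0.01302 and √(0.3853×0.6147/1103) = 0.01465.
Because the samples are independent, SE_diff = √(0.01302² + 0.01465²) = 0.01960.
Using z* = 1.645 for 90%, ME = 1.645 × 0.01960 = 0.03224.
p̂₁ − p̂₂ = 0.3672; interval 0.3672 ± 0.03224 gives (0.335, 0.399).

(0.335, 0.399)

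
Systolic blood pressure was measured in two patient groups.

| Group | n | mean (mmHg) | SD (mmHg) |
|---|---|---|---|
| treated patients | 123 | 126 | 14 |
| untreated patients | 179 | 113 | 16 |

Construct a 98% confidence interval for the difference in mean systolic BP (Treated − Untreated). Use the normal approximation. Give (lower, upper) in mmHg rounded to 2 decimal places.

Per-group SEs: s₁/√n₁ = 14/√123 = 1.2623, s₂/√n₂ = 16/√179 = 1.1959.
Unpooled SE of the difference: √(1.59340129 + 1.43017681) = 1.7388.
Margin of error = z* · SE = 2.326 × 1.7388 = 4.0444.
x̄₁ − x̄₂ = 126 − 113 = 13.0000.
CI: 13.0000 ± 4.0444 = (8.96, 17.04).

(8.96, 17.04)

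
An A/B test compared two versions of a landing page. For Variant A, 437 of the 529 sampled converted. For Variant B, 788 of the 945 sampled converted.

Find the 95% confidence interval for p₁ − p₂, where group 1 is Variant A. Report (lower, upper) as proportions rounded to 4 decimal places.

First, p̂₁ = 437/529 = 0.8261; p̂₂ = 788/945 = 0.8339.
The two standard errors are √(0.8261×0.1739/529) = 0.01648 and √(0.8339×0.1661/945) = 0.01211.
Because the samples are independent, SE_diff = √(0.01648² + 0.01211²) = 0.02045.
Using z* = 1.960 for 95%, ME = 1.960 × 0.02045 = 0.04008.
p̂₁ − p̂₂ = -0.0078; interval -0.0078 ± 0.04008 gives (-0.0479, 0.0323).

(-0.0479, 0.0323)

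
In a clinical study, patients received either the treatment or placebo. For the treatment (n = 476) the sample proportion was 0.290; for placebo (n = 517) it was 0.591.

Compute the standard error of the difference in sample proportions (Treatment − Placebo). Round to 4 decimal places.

Each SE is √(p̂(1−p̂)/n): √(0.2900·0.7100/476) = 0.02080 and √(0.5910·0.4090/517) = 0.02162.
SE(p̂₁ − p̂₂) = √(SE₁² + SE₂²) = √(0.00043264 + 0.0004674244) = 0.03000, since the two samples are independent.

0.0300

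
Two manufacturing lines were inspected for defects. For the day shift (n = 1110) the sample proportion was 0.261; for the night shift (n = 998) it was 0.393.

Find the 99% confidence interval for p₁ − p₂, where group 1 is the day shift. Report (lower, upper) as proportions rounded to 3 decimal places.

Each SE is √(p̂(1−p̂)/n): √(0.2610·0.7390/1110) = 0.01318 and √(0.3930·0.6070/998) = 0.01546.
SE(p̂₁ − p̂₂) = √(SE₁² + SE₂²) = √(0.0001737124 + 0.0002390116) = 0.02032, since the two samples are independent.
At 99% confidence z* = 2.576; margin = 2.576 × 0.02032 = 0.05234.
The difference is 0.2610 − 0.3930 = -0.1320, so the interval is -0.1320 ± 0.05234 = (-0.184, -0.080).

(-0.184, -0.080)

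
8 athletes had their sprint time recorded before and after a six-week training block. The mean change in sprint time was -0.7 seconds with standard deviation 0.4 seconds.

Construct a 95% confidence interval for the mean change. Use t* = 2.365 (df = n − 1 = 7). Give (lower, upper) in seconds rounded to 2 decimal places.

Paired design: SE = s_d/√n = 0.4/√8 = 0.1414.
t* = 2.365; margin of error = 2.365 × 0.1414 = 0.3344.
-0.7 ± 0.3344 → (-1.03, -0.37).

(-1.03, -0.37)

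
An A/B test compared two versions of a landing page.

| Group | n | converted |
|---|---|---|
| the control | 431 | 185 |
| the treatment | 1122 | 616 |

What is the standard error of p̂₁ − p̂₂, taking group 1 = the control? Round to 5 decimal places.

0.02809

Sample proportions: 185/431 = 0.4292, 616/1122 = 0.5490.
Each SE is √(p̂(1−p̂)/n): √(0.4292·0.5708/431) = 0.02384 and √(0.5490·0.4510/1122) = 0.01486.
SE(p̂₁ − p̂₂) = √(SE₁² + SE₂²) = √(0.0005683456 + 0.0002208196) = 0.02809, since the two samples are independent.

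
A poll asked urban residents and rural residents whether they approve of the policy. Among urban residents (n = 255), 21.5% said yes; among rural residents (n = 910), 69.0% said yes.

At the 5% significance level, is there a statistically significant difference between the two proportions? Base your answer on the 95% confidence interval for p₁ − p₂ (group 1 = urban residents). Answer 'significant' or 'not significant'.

Each SE is √(p̂(1−p̂)/n): √(0.2150·0.7850/255) = 0.02573 and √(0.6900·0.3100/910) = 0.01533.
SE(p̂₁ − p̂₂) = √(SE₁² + SE₂²) = √(0.0006620329 + 0.0002350089) = 0.02995, since the two samples are independent.
At 95% confidence z* = 1.960; margin = 1.960 × 0.02995 = 0.05870.
The difference is 0.2150 − 0.6900 = -0.4750, so the interval is -0.4750 ± 0.05870 = (-0.53370, -0.41630).
The interval (-0.53370, -0.41630) does not contain 0, so the difference is significant.

significant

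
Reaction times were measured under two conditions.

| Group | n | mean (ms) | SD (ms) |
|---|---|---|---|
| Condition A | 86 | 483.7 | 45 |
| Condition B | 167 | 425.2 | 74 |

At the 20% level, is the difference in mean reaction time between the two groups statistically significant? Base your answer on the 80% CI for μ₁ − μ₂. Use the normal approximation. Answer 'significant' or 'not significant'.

Per-group SEs: s₁/√n₁ = 45/√86 = 4.8525, s₂/√n₂ = 74/√167 = 5.7263.
Unpooled SE of the difference: √(23.54675625 + 32.79051169) = 7.5058.
Margin of error = z* · SE = 1.282 × 7.5058 = 9.6224.
x̄₁ − x̄₂ = 483.7 − 425.2 = 58.5000.
CI: 58.5000 ± 9.6224 = (48.8776, 68.1224).
The interval (48.8776, 68.1224) does not contain 0, so the difference is significant.

significant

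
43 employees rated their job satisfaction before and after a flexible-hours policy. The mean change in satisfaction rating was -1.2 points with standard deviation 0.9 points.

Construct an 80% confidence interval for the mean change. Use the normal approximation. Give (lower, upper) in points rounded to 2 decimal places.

Paired design: SE = s_d/√n = 0.9/√43 = 0.1372.
z* = 1.282; margin of error = 1.282 × 0.1372 = 0.1759.
-1.2 ± 0.1759 → (-1.38, -1.02).

(-1.38, -1.02)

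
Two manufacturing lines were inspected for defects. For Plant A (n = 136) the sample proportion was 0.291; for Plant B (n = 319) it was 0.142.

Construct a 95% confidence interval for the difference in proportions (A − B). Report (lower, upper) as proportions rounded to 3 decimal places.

(0.064, 0.234)

Each SE is √(p̂(1−p̂)/n): √(0.2910·0.7090/136) = 0.03895 and √(0.1420·0.8580/319) = 0.01954.
SE(p̂₁ − p̂₂) = √(SE₁² + SE₂²) = √(0.0015171025 + 0.0003818116) = 0.04358, since the two samples are independent.
At 95% confidence z* = 1.960; margin = 1.960 × 0.04358 = 0.08542.
The difference is 0.2910 − 0.1420 = 0.1490, so the interval is 0.1490 ± 0.08542 = (0.064, 0.234).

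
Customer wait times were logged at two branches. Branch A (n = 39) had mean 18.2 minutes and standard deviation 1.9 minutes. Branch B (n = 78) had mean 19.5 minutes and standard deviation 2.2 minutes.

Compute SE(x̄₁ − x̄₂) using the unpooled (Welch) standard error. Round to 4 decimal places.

0.3932

Standard errors of each mean: 1.9/√39 = 0.3042 and 2.2/√78 = 0.2491.
SE(x̄₁ − x̄₂) = √(0.3042² + 0.2491²) = 0.3932 for independent samples with unequal variances.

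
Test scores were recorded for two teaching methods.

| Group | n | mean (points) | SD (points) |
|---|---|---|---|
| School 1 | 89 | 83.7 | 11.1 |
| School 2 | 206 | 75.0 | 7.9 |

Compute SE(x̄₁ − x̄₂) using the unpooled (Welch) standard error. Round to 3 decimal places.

1.299

Standard errors of each mean: 11.1/√89 = 1.1766 and 7.9/√206 = 0.5504.
SE(x̄₁ − x̄₂) = √(1.1766² + 0.5504²) = 1.2990 for independent samples with unequal variances.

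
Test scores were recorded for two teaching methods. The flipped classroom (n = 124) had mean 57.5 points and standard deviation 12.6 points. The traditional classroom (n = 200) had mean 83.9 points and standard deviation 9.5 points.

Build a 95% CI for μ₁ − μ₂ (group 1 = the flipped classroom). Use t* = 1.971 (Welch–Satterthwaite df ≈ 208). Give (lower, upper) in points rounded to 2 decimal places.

Per-group SEs: s₁/√n₁ = 12.6/√124 = 1.1315, s₂/√n₂ = 9.5/√200 = 0.6718.
Unpooled SE of the difference: √(1.28029225 + 0.45131524) = 1.3159.
Margin of error = t* · SE = 1.971 × 1.3159 = 2.5936.
x̄₁ − x̄₂ = 57.5 − 83.9 = -26.4000.
CI: -26.4000 ± 2.5936 = (-28.99, -23.81).

(-28.99, -23.81)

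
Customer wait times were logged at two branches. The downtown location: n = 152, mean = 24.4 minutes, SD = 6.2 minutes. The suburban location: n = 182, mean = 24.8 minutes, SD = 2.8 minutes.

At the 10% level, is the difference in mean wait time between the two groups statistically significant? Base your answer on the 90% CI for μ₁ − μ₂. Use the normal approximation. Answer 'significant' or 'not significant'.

not significant

Standard errors of each mean: 6.2/√152 = 0.5029 and 2.8/√182 = 0.2075.
SE(x̄₁ − x̄₂) = √(0.5029² + 0.2075²) = 0.5440 for independent samples with unequal variances.
With z* = 1.645, the margin is 1.645 × 0.5440 = 0.8949.
x̄₁ − x̄₂ = 24.4 − 24.8 = -0.4000; the interval is -0.4000 ± 0.8949 = (-1.2949, 0.4949).
The interval (-1.2949, 0.4949) contains 0, so the difference is not significant.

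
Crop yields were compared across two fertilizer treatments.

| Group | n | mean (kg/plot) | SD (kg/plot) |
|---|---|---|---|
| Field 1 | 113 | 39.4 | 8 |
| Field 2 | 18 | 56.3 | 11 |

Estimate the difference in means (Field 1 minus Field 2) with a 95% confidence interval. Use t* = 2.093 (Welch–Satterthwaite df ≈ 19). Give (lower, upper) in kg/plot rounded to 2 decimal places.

(-22.55, -11.25)

SE₁ = s₁/√n₁ = 8/√113 = 0.7526; SE₂ = 11/√18 = 2.5927.
Independent samples, unequal variances: SE_diff = √(SE₁² + SE₂²) = √(0.56640676 + 6.72209329) = 2.6997.
t* = 2.093, so margin of error = 2.093 × 2.6997 = 5.6505.
Difference in means = 39.4 − 56.3 = -16.9000.
-16.9000 ± 5.6505 → (-22.55, -11.25).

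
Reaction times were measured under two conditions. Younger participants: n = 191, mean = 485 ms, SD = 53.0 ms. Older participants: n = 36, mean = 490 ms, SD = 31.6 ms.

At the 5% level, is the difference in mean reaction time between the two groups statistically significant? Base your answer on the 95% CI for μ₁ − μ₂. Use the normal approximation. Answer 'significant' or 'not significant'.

Standard errors of each mean: 53.0/√191 = 3.8349 and 31.6/√36 = 5.2667.
SE(x̄₁ − x̄₂) = √(3.8349² + 5.2667²) = 6.5150 for independent samples with unequal variances.
With z* = 1.960, the margin is 1.960 × 6.5150 = 12.7694.
x̄₁ − x̄₂ = 485 − 490 = -5.0000; the interval is -5.0000 ± 12.7694 = (-17.7694, 7.7694).
The interval (-17.7694, 7.7694) contains 0, so the difference is not significant.

not significant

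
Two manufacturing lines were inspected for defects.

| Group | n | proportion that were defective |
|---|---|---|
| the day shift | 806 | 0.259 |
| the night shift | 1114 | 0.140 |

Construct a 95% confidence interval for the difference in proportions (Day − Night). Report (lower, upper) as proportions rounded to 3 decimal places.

(0.083, 0.155)

SE₁ = √(p̂₁(1−p̂₁)/n₁) = √(0.2590·0.7410/806) = 0.01543; SE₂ = √(0.1400·0.8600/1114) = 0.01040.
Independent samples: SE of the difference = √(SE₁² + SE₂²) = √(0.0002380849 + 0.00010816) = 0.01861.
z* for 95% confidence is 1.960, so the margin of error is 1.960 × 0.01861 = 0.03648.
Point estimate p̂₁ − p̂₂ = 0.2590 − 0.1400 = 0.1190.
0.1190 ± 0.03648 → (0.083, 0.155).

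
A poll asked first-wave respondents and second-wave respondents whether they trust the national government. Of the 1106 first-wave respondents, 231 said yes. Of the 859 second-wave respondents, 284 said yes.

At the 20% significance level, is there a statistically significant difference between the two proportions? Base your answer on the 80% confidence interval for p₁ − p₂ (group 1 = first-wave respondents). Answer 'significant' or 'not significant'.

p̂₁ = 231/1106 = 0.2089 and p̂₂ = 284/859 = 0.3306.
SE₁ = √(p̂₁(1−p̂₁)/n₁) = √(0.2089·0.7911/1106) = 0.01222; SE₂ = √(0.3306·0.6694/859) = 0.01605.
Independent samples: SE of the difference = √(SE₁² + SE₂²) = √(0.0001493284 + 0.0002576025) = 0.02017.
z* for 80% confidence is 1.282, so the margin of error is 1.282 × 0.02017 = 0.02586.
Point estimate p̂₁ − p̂₂ = 0.2089 − 0.3306 = -0.1217.
-0.1217 ± 0.02586 → (-0.14756, -0.09584).
The interval (-0.14756, -0.09584) does not contain 0, so the difference is significant.

significant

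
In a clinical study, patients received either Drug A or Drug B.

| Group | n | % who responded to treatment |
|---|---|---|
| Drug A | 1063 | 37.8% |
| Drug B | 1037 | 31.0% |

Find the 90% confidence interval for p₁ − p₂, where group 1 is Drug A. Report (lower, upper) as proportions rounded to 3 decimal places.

SE₁ = √(p̂₁(1−p̂₁)/n₁) = √(0.3780·0.6220/1063) = 0.01487; SE₂ = √(0.3100·0.6900/1037) = 0.01436.
Independent samples: SE of the difference = √(SE₁² + SE₂²) = √(0.0002211169 + 0.0002062096) = 0.02067.
z* for 90% confidence is 1.645, so the margin of error is 1.645 × 0.02067 = 0.03400.
Point estimate p̂₁ − p̂₂ = 0.3780 − 0.3100 = 0.0680.
0.0680 ± 0.03400 → (0.034, 0.102).

(0.034, 0.102)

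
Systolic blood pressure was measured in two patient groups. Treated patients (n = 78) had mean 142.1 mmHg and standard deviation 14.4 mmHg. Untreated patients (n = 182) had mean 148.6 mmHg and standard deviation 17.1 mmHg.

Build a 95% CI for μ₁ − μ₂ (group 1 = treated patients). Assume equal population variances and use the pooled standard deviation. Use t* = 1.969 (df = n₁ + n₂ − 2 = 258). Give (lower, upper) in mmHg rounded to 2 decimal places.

s_p = √[((n₁−1)s₁² + (n₂−1)s₂²)/(n₁+n₂−2)] = √[(77·14.4² + 181·17.1²)/258] = 16.3410.
SE = 16.3410·√(1/78 + 1/182) = 2.2115.
With t* = 1.969, margin = 1.969 × 2.2115 = 4.3544.
x̄₁ − x̄₂ = 142.1 − 148.6 = -6.5000; interval -6.5000 ± 4.3544 = (-10.85, -2.15).

(-10.85, -2.15)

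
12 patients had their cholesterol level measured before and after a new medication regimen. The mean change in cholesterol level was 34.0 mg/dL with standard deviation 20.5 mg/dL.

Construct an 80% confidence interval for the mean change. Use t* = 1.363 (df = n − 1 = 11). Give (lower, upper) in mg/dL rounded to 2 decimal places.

(25.93, 42.07)

Paired design: SE = s_d/√n = 20.5/√12 = 5.9178.
t* = 1.363; margin of error = 1.363 × 5.9178 = 8.0660.
34.0 ± 8.0660 → (25.93, 42.07).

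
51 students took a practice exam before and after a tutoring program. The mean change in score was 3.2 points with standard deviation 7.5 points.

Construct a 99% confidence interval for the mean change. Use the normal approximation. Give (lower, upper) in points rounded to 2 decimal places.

This is a matched-pairs design, so SE = s_d/√n = 7.5/√51 = 1.0502.
Margin = 2.576 × 1.0502 = 2.7053; the interval is 3.2 ± 2.7053 = (0.49, 5.91).

(0.49, 5.91)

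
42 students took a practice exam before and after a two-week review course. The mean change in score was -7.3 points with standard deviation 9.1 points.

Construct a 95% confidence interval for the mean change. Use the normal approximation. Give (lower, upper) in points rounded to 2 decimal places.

(-10.05, -4.55)

Paired design: SE = s_d/√n = 9.1/√42 = 1.4042.
z* = 1.960; margin of error = 1.960 × 1.4042 = 2.7522.
-7.3 ± 2.7522 → (-10.05, -4.55).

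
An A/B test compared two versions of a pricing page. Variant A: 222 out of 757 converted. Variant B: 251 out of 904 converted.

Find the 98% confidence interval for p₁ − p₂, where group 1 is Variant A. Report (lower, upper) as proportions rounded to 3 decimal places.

Sample proportions: 222/757 = 0.2933, 251/904 = 0.2777.
Each SE is √(p̂(1−p̂)/n): √(0.2933·0.7067/757) = 0.01655 and √(0.2777·0.7223/904) = 0.01490.
SE(p̂₁ − p̂₂) = √(SE₁² + SE₂²) = √(0.0002739025 + 0.00022201) = 0.02227, since the two samples are independent.
At 98% confidence z* = 2.326; margin = 2.326 × 0.02227 = 0.05180.
The difference is 0.2933 − 0.2777 = 0.0156, so the interval is 0.0156 ± 0.05180 = (-0.036, 0.067).

(-0.036, 0.067)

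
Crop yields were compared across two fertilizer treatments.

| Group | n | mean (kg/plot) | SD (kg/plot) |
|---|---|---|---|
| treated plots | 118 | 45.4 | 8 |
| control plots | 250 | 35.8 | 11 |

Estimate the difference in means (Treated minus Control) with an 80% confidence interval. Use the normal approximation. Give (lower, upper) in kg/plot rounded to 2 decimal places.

Per-group SEs: s₁/√n₁ = 8/√118 = 0.7365, s₂/√n₂ = 11/√250 = 0.6957.
Unpooled SE of the difference: √(0.54243225 + 0.48399849) = 1.0131.
Margin of error = z* · SE = 1.282 × 1.0131 = 1.2988.
x̄₁ − x̄₂ = 45.4 − 35.8 = 9.6000.
CI: 9.6000 ± 1.2988 = (8.30, 10.90).

(8.30, 10.90)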